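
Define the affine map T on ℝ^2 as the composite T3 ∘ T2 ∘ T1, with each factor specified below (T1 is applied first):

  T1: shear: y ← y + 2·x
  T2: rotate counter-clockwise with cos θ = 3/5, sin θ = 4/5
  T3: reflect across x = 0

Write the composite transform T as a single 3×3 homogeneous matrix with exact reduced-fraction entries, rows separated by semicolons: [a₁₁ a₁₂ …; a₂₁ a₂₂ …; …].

T1 = [1 0 0; 2 1 0; 0 0 1]
T2·T1 = [-1 -4/5 0; 2 3/5 0; 0 0 1]
T3·…·T1 = [1 4/5 0; 2 3/5 0; 0 0 1]

T = [1 4/5 0; 2 3/5 0; 0 0 1]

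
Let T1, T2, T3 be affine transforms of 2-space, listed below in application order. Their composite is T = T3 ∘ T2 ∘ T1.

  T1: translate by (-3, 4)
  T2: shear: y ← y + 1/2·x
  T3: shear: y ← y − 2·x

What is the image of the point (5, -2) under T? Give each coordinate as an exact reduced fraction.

T(p) = (2, -1)

T1 translate by (-3, 4): (5, -2) → (2, 2)
T2 shear: y ← y + 1/2·x: (2, 2) → (2, 3)
T3 shear: y ← y − 2·x: (2, 3) → (2, -1)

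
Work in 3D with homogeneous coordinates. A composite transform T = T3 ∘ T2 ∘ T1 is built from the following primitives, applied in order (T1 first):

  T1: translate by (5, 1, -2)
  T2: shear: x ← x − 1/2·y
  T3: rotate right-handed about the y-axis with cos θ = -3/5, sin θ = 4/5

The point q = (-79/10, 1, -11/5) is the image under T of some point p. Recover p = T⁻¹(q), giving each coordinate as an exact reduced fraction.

p = (2, 0, -3)

T1 = [1 0 0 5; 0 1 0 1; 0 0 1 -2; 0 0 0 1]
T2·T1 = [1 -1/2 0 9/2; 0 1 0 1; 0 0 1 -2; 0 0 0 1]
T3·…·T1 = [-3/5 3/10 4/5 -43/10; 0 1 0 1; -4/5 2/5 -3/5 -12/5; 0 0 0 1]
det M = 1; M⁻¹ = [-3/5 1/2 -4/5 -5; 0 1 0 -1; 4/5 0 -3/5 2; 0 0 0 1]
M⁻¹ · (-79/10, 1, -11/5)ᵀ = (2, 0, -3)ᵀ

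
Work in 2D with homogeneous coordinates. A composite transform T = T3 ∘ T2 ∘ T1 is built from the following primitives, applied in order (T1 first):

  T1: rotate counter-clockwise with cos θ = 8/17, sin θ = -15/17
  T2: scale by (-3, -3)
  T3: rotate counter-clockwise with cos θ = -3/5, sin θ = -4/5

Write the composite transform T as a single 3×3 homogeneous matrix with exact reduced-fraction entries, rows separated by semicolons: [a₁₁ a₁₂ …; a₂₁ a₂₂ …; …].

T1 = [8/17 15/17 0; -15/17 8/17 0; 0 0 1]
T2·T1 = [-24/17 -45/17 0; 45/17 -24/17 0; 0 0 1]
T3·…·T1 = [252/85 39/85 0; -39/85 252/85 0; 0 0 1]

T = [252/85 39/85 0; -39/85 252/85 0; 0 0 1]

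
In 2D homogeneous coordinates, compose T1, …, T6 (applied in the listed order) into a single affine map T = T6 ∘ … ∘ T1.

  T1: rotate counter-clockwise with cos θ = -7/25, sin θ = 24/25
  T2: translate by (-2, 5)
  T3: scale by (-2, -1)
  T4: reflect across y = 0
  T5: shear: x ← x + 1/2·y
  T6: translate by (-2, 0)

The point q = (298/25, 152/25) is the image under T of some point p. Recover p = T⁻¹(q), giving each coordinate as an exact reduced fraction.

p = (2, 3)

T1 = [-7/25 -24/25 0; 24/25 -7/25 0; 0 0 1]
T2·T1 = [-7/25 -24/25 -2; 24/25 -7/25 5; 0 0 1]
T3·…·T1 = [14/25 48/25 4; -24/25 7/25 -5; 0 0 1]
T4·…·T1 = [14/25 48/25 4; 24/25 -7/25 5; 0 0 1]
T5·…·T1 = [26/25 89/50 13/2; 24/25 -7/25 5; 0 0 1]
T6·…·T1 = [26/25 89/50 9/2; 24/25 -7/25 5; 0 0 1]
det M = -2; M⁻¹ = [7/50 89/100 -127/25; 12/25 -13/25 11/25; 0 0 1]
M⁻¹ · (298/25, 152/25)ᵀ = (2, 3)ᵀ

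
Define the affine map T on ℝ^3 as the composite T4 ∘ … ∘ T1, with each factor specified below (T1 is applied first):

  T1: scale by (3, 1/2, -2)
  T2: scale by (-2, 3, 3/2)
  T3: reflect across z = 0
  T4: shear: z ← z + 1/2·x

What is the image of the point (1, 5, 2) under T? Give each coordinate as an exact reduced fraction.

T1 scale by (3, 1/2, -2): (1, 5, 2) → (3, 5/2, -4)
T2 scale by (-2, 3, 3/2): (3, 5/2, -4) → (-6, 15/2, -6)
T3 reflect across z = 0: (-6, 15/2, -6) → (-6, 15/2, 6)
T4 shear: z ← z + 1/2·x: (-6, 15/2, 6) → (-6, 15/2, 3)

T(p) = (-6, 15/2, 3)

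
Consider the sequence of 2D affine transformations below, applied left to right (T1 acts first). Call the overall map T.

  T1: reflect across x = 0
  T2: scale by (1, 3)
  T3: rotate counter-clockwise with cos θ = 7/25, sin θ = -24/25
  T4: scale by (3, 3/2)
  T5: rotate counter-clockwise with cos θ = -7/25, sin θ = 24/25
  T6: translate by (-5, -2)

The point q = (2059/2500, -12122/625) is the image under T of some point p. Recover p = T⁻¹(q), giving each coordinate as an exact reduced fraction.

T1 = [-1 0 0; 0 1 0; 0 0 1]
T2·T1 = [-1 0 0; 0 3 0; 0 0 1]
T3·…·T1 = [-7/25 72/25 0; 24/25 21/25 0; 0 0 1]
T4·…·T1 = [-21/25 216/25 0; 36/25 63/50 0; 0 0 1]
T5·…·T1 = [-717/625 -2268/625 0; -756/625 9927/1250 0; 0 0 1]
T6·…·T1 = [-717/625 -2268/625 -5; -756/625 9927/1250 -2; 0 0 1]
det M = -27/2; M⁻¹ = [-1103/1875 -168/625 -6523/1875; -56/625 478/5625 -1564/5625; 0 0 1]
M⁻¹ · (2059/2500, -12122/625)ᵀ = (5/4, -2)ᵀ

p = (5/4, -2)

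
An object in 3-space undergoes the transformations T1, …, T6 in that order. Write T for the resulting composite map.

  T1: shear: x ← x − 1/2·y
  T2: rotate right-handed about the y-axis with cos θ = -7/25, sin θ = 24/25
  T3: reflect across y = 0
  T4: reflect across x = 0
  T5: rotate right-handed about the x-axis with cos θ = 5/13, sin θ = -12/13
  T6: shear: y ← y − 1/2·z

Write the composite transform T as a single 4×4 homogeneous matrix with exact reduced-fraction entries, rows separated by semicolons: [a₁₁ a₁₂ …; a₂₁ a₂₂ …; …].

T = [7/25 -7/50 -24/25 0; -228/325 -161/325 -133/650 0; -24/65 72/65 -7/65 0; 0 0 0 1]

T1 = [1 -1/2 0 0; 0 1 0 0; 0 0 1 0; 0 0 0 1]
T2·T1 = [-7/25 7/50 24/25 0; 0 1 0 0; -24/25 12/25 -7/25 0; 0 0 0 1]
T3·…·T1 = [-7/25 7/50 24/25 0; 0 -1 0 0; -24/25 12/25 -7/25 0; 0 0 0 1]
T4·…·T1 = [7/25 -7/50 -24/25 0; 0 -1 0 0; -24/25 12/25 -7/25 0; 0 0 0 1]
T5·…·T1 = [7/25 -7/50 -24/25 0; -288/325 19/325 -84/325 0; -24/65 72/65 -7/65 0; 0 0 0 1]
T6·…·T1 = [7/25 -7/50 -24/25 0; -228/325 -161/325 -133/650 0; -24/65 72/65 -7/65 0; 0 0 0 1]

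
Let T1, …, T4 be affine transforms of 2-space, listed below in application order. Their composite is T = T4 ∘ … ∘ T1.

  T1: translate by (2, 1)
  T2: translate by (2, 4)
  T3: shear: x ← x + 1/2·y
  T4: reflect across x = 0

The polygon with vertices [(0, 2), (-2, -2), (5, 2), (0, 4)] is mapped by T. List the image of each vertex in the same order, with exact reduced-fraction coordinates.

image vertices: (-15/2, 7), (-7/2, 3), (-25/2, 7), (-17/2, 9)

T1 translate by (2, 1): (0, 2) → (2, 3); (-2, -2) → (0, -1); (5, 2) → (7, 3); (0, 4) → (2, 5)
T2 translate by (2, 4): (2, 3) → (4, 7); (0, -1) → (2, 3); (7, 3) → (9, 7); (2, 5) → (4, 9)
T3 shear: x ← x + 1/2·y: (4, 7) → (15/2, 7); (2, 3) → (7/2, 3); (9, 7) → (25/2, 7); (4, 9) → (17/2, 9)
T4 reflect across x = 0: (15/2, 7) → (-15/2, 7); (7/2, 3) → (-7/2, 3); (25/2, 7) → (-25/2, 7); (17/2, 9) → (-17/2, 9)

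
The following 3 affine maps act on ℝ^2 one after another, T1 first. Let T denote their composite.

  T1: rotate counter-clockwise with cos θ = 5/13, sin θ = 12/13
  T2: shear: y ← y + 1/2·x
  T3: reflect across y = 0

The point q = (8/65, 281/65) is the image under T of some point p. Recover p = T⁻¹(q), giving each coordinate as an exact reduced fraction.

p = (-4, -9/5)

T1 = [5/13 -12/13 0; 12/13 5/13 0; 0 0 1]
T2·T1 = [5/13 -12/13 0; 29/26 -1/13 0; 0 0 1]
T3·…·T1 = [5/13 -12/13 0; -29/26 1/13 0; 0 0 1]
det M = -1; M⁻¹ = [-1/13 -12/13 0; -29/26 -5/13 0; 0 0 1]
M⁻¹ · (8/65, 281/65)ᵀ = (-4, -9/5)ᵀ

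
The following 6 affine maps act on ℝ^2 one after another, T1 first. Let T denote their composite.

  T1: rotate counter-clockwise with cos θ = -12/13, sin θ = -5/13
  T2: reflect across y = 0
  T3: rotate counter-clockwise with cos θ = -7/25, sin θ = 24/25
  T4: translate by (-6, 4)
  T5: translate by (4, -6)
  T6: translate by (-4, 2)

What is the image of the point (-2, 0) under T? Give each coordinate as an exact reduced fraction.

T1 rotate counter-clockwise with cos θ = -12/13, sin θ = -5/13: (-2, 0) → (24/13, 10/13)
T2 reflect across y = 0: (24/13, 10/13) → (24/13, -10/13)
T3 rotate counter-clockwise with cos θ = -7/25, sin θ = 24/25: (24/13, -10/13) → (72/325, 646/325)
T4 translate by (-6, 4): (72/325, 646/325) → (-1878/325, 1946/325)
T5 translate by (4, -6): (-1878/325, 1946/325) → (-578/325, -4/325)
T6 translate by (-4, 2): (-578/325, -4/325) → (-1878/325, 646/325)

T(p) = (-1878/325, 646/325)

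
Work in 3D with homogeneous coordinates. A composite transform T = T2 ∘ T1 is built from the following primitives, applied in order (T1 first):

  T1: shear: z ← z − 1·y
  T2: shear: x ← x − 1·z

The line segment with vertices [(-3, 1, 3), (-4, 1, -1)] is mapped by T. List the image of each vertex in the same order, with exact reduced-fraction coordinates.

T1 shear: z ← z − 1·y: (-3, 1, 3) → (-3, 1, 2); (-4, 1, -1) → (-4, 1, -2)
T2 shear: x ← x − 1·z: (-3, 1, 2) → (-5, 1, 2); (-4, 1, -2) → (-2, 1, -2)

image vertices: (-5, 1, 2), (-2, 1, -2)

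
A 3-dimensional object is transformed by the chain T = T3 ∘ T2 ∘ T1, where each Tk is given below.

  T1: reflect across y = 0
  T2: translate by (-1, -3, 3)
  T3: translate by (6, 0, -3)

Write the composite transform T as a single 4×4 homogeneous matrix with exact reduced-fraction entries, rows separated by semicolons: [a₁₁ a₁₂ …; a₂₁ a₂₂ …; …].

T1 = [1 0 0 0; 0 -1 0 0; 0 0 1 0; 0 0 0 1]
T2·T1 = [1 0 0 -1; 0 -1 0 -3; 0 0 1 3; 0 0 0 1]
T3·…·T1 = [1 0 0 5; 0 -1 0 -3; 0 0 1 0; 0 0 0 1]

T = [1 0 0 5; 0 -1 0 -3; 0 0 1 0; 0 0 0 1]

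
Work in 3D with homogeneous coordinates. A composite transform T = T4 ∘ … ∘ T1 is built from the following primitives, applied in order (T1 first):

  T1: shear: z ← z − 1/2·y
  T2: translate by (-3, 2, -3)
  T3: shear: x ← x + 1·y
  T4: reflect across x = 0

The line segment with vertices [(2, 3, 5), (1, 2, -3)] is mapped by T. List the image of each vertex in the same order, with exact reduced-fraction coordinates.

image vertices: (-4, 5, 1/2), (-2, 4, -7)

T1 shear: z ← z − 1/2·y: (2, 3, 5) → (2, 3, 7/2); (1, 2, -3) → (1, 2, -4)
T2 translate by (-3, 2, -3): (2, 3, 7/2) → (-1, 5, 1/2); (1, 2, -4) → (-2, 4, -7)
T3 shear: x ← x + 1·y: (-1, 5, 1/2) → (4, 5, 1/2); (-2, 4, -7) → (2, 4, -7)
T4 reflect across x = 0: (4, 5, 1/2) → (-4, 5, 1/2); (2, 4, -7) → (-2, 4, -7)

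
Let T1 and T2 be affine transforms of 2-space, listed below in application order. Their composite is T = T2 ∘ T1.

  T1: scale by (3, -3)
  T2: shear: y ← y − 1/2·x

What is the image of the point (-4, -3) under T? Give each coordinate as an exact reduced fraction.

T1 scale by (3, -3): (-4, -3) → (-12, 9)
T2 shear: y ← y − 1/2·x: (-12, 9) → (-12, 15)

T(p) = (-12, 15)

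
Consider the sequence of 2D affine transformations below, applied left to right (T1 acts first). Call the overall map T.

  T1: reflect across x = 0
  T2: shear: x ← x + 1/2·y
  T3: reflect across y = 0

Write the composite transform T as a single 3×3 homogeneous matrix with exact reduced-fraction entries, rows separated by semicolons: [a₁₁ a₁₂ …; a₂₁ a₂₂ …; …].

T = [-1 1/2 0; 0 -1 0; 0 0 1]

T1 = [-1 0 0; 0 1 0; 0 0 1]
T2·T1 = [-1 1/2 0; 0 1 0; 0 0 1]
T3·…·T1 = [-1 1/2 0; 0 -1 0; 0 0 1]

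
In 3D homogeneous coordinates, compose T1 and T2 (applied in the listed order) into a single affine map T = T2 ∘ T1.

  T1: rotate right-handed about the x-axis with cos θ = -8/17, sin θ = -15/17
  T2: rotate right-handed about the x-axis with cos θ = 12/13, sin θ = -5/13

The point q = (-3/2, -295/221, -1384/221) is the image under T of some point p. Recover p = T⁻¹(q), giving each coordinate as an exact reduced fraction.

T1 = [1 0 0 0; 0 -8/17 15/17 0; 0 -15/17 -8/17 0; 0 0 0 1]
T2·T1 = [1 0 0 0; 0 -171/221 140/221 0; 0 -140/221 -171/221 0; 0 0 0 1]
det M = 1; M⁻¹ = [1 0 0 0; 0 -171/221 -140/221 0; 0 140/221 -171/221 0; 0 0 0 1]
M⁻¹ · (-3/2, -295/221, -1384/221)ᵀ = (-3/2, 5, 4)ᵀ

p = (-3/2, 5, 4)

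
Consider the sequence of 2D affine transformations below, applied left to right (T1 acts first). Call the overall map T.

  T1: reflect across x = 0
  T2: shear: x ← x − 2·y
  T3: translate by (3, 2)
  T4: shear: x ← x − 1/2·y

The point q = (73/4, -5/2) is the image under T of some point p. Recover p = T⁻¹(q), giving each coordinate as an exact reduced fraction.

T1 = [-1 0 0; 0 1 0; 0 0 1]
T2·T1 = [-1 -2 0; 0 1 0; 0 0 1]
T3·…·T1 = [-1 -2 3; 0 1 2; 0 0 1]
T4·…·T1 = [-1 -5/2 2; 0 1 2; 0 0 1]
det M = -1; M⁻¹ = [-1 -5/2 7; 0 1 -2; 0 0 1]
M⁻¹ · (73/4, -5/2)ᵀ = (-5, -9/2)ᵀ

p = (-5, -9/2)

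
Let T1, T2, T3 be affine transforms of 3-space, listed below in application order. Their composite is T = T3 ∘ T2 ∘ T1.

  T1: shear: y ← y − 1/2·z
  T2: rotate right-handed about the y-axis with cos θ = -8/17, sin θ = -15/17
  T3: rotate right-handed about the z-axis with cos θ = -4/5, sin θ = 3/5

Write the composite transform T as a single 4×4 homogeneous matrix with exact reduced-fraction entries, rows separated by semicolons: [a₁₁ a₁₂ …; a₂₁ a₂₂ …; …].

T1 = [1 0 0 0; 0 1 -1/2 0; 0 0 1 0; 0 0 0 1]
T2·T1 = [-8/17 0 -15/17 0; 0 1 -1/2 0; 15/17 0 -8/17 0; 0 0 0 1]
T3·…·T1 = [32/85 -3/5 171/170 0; -24/85 -4/5 -11/85 0; 15/17 0 -8/17 0; 0 0 0 1]

T = [32/85 -3/5 171/170 0; -24/85 -4/5 -11/85 0; 15/17 0 -8/17 0; 0 0 0 1]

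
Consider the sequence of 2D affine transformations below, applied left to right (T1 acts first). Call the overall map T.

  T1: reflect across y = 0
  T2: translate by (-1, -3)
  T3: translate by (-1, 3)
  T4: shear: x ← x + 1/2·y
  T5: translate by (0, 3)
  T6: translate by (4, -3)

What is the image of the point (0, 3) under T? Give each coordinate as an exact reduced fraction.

T1 reflect across y = 0: (0, 3) → (0, -3)
T2 translate by (-1, -3): (0, -3) → (-1, -6)
T3 translate by (-1, 3): (-1, -6) → (-2, -3)
T4 shear: x ← x + 1/2·y: (-2, -3) → (-7/2, -3)
T5 translate by (0, 3): (-7/2, -3) → (-7/2, 0)
T6 translate by (4, -3): (-7/2, 0) → (1/2, -3)

T(p) = (1/2, -3)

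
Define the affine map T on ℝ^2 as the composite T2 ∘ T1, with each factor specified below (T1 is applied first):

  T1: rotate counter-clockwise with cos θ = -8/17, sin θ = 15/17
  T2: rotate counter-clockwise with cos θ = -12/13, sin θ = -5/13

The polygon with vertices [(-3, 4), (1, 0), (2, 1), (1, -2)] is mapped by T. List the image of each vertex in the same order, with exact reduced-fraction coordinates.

image vertices: (47/221, 1104/221), (171/221, -140/221), (482/221, -109/221), (-109/221, -482/221)

T1 rotate counter-clockwise with cos θ = -8/17, sin θ = 15/17: (-3, 4) → (-36/17, -77/17); (1, 0) → (-8/17, 15/17); (2, 1) → (-31/17, 22/17); (1, -2) → (22/17, 31/17)
T2 rotate counter-clockwise with cos θ = -12/13, sin θ = -5/13: (-36/17, -77/17) → (47/221, 1104/221); (-8/17, 15/17) → (171/221, -140/221); (-31/17, 22/17) → (482/221, -109/221); (22/17, 31/17) → (-109/221, -482/221)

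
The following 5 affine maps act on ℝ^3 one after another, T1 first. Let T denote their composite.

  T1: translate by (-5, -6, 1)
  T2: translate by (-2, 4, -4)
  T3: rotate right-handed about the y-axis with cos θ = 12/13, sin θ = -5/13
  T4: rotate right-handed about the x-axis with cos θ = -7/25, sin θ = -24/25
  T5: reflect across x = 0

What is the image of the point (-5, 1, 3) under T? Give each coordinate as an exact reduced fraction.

T1 translate by (-5, -6, 1): (-5, 1, 3) → (-10, -5, 4)
T2 translate by (-2, 4, -4): (-10, -5, 4) → (-12, -1, 0)
T3 rotate right-handed about the y-axis with cos θ = 12/13, sin θ = -5/13: (-12, -1, 0) → (-144/13, -1, -60/13)
T4 rotate right-handed about the x-axis with cos θ = -7/25, sin θ = -24/25: (-144/13, -1, -60/13) → (-144/13, -1349/325, 732/325)
T5 reflect across x = 0: (-144/13, -1349/325, 732/325) → (144/13, -1349/325, 732/325)

T(p) = (144/13, -1349/325, 732/325)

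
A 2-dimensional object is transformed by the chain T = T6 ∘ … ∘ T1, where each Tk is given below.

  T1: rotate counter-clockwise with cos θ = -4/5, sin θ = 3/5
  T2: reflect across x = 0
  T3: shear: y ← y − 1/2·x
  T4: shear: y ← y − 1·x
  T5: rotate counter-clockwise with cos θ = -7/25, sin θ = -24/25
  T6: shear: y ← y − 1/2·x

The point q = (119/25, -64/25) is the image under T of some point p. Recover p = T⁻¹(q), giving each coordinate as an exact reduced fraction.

T1 = [-4/5 -3/5 0; 3/5 -4/5 0; 0 0 1]
T2·T1 = [4/5 3/5 0; 3/5 -4/5 0; 0 0 1]
T3·…·T1 = [4/5 3/5 0; 1/5 -11/10 0; 0 0 1]
T4·…·T1 = [4/5 3/5 0; -3/5 -17/10 0; 0 0 1]
T5·…·T1 = [-4/5 -9/5 0; -3/5 -1/10 0; 0 0 1]
T6·…·T1 = [-4/5 -9/5 0; -1/5 4/5 0; 0 0 1]
det M = -1; M⁻¹ = [-4/5 -9/5 0; -1/5 4/5 0; 0 0 1]
M⁻¹ · (119/25, -64/25)ᵀ = (4/5, -3)ᵀ

p = (4/5, -3)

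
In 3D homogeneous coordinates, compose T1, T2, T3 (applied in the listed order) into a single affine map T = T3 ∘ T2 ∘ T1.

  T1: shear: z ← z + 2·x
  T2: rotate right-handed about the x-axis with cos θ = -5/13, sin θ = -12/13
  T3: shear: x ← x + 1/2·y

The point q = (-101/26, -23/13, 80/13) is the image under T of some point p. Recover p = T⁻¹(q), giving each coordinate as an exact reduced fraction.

p = (-3, -5, 2)

T1 = [1 0 0 0; 0 1 0 0; 2 0 1 0; 0 0 0 1]
T2·T1 = [1 0 0 0; 24/13 -5/13 12/13 0; -10/13 -12/13 -5/13 0; 0 0 0 1]
T3·…·T1 = [25/13 -5/26 6/13 0; 24/13 -5/13 12/13 0; -10/13 -12/13 -5/13 0; 0 0 0 1]
det M = 1; M⁻¹ = [1 -1/2 0 0; 0 -5/13 -12/13 0; -2 25/13 -5/13 0; 0 0 0 1]
M⁻¹ · (-101/26, -23/13, 80/13)ᵀ = (-3, -5, 2)ᵀ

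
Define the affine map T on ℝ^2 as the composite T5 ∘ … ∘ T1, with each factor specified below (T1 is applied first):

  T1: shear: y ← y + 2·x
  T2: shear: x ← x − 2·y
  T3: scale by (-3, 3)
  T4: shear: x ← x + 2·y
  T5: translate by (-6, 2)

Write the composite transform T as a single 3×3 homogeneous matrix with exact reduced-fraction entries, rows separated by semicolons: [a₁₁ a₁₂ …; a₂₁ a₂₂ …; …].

T1 = [1 0 0; 2 1 0; 0 0 1]
T2·T1 = [-3 -2 0; 2 1 0; 0 0 1]
T3·…·T1 = [9 6 0; 6 3 0; 0 0 1]
T4·…·T1 = [21 12 0; 6 3 0; 0 0 1]
T5·…·T1 = [21 12 -6; 6 3 2; 0 0 1]

T = [21 12 -6; 6 3 2; 0 0 1]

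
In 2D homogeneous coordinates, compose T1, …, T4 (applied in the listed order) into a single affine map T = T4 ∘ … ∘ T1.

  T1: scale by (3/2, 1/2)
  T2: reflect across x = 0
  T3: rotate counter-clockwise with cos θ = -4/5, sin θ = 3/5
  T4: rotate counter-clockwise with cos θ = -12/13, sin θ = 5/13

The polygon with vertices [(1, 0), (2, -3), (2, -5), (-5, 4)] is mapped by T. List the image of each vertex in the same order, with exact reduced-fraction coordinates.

image vertices: (-99/130, 84/65), (-183/65, 237/130), (-239/65, 171/130), (719/130, -354/65)

T1 scale by (3/2, 1/2): (1, 0) → (3/2, 0); (2, -3) → (3, -3/2); (2, -5) → (3, -5/2); (-5, 4) → (-15/2, 2)
T2 reflect across x = 0: (3/2, 0) → (-3/2, 0); (3, -3/2) → (-3, -3/2); (3, -5/2) → (-3, -5/2); (-15/2, 2) → (15/2, 2)
T3 rotate counter-clockwise with cos θ = -4/5, sin θ = 3/5: (-3/2, 0) → (6/5, -9/10); (-3, -3/2) → (33/10, -3/5); (-3, -5/2) → (39/10, 1/5); (15/2, 2) → (-36/5, 29/10)
T4 rotate counter-clockwise with cos θ = -12/13, sin θ = 5/13: (6/5, -9/10) → (-99/130, 84/65); (33/10, -3/5) → (-183/65, 237/130); (39/10, 1/5) → (-239/65, 171/130); (-36/5, 29/10) → (719/130, -354/65)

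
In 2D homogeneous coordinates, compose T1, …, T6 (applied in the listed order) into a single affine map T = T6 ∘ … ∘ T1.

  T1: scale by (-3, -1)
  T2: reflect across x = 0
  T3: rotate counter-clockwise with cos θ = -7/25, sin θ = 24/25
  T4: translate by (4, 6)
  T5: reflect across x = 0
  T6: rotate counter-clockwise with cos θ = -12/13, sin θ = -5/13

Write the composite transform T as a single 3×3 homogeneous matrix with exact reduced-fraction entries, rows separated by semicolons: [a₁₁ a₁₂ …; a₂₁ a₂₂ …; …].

T1 = [-3 0 0; 0 -1 0; 0 0 1]
T2·T1 = [3 0 0; 0 -1 0; 0 0 1]
T3·…·T1 = [-21/25 24/25 0; 72/25 7/25 0; 0 0 1]
T4·…·T1 = [-21/25 24/25 4; 72/25 7/25 6; 0 0 1]
T5·…·T1 = [21/25 -24/25 -4; 72/25 7/25 6; 0 0 1]
T6·…·T1 = [108/325 323/325 6; -969/325 36/325 -4; 0 0 1]

T = [108/325 323/325 6; -969/325 36/325 -4; 0 0 1]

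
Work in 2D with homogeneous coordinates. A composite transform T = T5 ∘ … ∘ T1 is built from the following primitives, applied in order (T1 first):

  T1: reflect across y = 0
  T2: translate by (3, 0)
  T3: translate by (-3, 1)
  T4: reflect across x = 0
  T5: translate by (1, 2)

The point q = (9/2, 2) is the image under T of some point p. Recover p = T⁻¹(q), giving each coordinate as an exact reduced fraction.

p = (-7/2, 1)

T1 = [1 0 0; 0 -1 0; 0 0 1]
T2·T1 = [1 0 3; 0 -1 0; 0 0 1]
T3·…·T1 = [1 0 0; 0 -1 1; 0 0 1]
T4·…·T1 = [-1 0 0; 0 -1 1; 0 0 1]
T5·…·T1 = [-1 0 1; 0 -1 3; 0 0 1]
det M = 1; M⁻¹ = [-1 0 1; 0 -1 3; 0 0 1]
M⁻¹ · (9/2, 2)ᵀ = (-7/2, 1)ᵀ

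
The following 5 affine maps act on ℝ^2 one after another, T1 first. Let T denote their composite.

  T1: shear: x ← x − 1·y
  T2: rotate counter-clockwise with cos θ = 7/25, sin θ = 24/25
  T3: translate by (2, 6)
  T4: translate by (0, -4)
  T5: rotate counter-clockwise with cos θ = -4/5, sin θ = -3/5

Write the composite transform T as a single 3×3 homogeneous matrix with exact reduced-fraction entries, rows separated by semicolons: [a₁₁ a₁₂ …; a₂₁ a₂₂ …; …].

T1 = [1 -1 0; 0 1 0; 0 0 1]
T2·T1 = [7/25 -31/25 0; 24/25 -17/25 0; 0 0 1]
T3·…·T1 = [7/25 -31/25 2; 24/25 -17/25 6; 0 0 1]
T4·…·T1 = [7/25 -31/25 2; 24/25 -17/25 2; 0 0 1]
T5·…·T1 = [44/125 73/125 -2/5; -117/125 161/125 -14/5; 0 0 1]

T = [44/125 73/125 -2/5; -117/125 161/125 -14/5; 0 0 1]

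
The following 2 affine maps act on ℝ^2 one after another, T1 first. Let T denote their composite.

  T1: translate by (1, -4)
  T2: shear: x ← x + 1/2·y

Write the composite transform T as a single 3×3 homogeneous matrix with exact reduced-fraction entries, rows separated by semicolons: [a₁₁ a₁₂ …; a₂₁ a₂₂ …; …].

T1 = [1 0 1; 0 1 -4; 0 0 1]
T2·T1 = [1 1/2 -1; 0 1 -4; 0 0 1]

T = [1 1/2 -1; 0 1 -4; 0 0 1]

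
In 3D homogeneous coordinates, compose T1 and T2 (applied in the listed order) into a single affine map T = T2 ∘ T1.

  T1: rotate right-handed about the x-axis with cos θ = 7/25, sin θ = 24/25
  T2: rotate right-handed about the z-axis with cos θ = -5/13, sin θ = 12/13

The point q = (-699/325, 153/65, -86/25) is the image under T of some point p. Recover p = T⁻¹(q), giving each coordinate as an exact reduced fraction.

p = (3, -3, -2)

T1 = [1 0 0 0; 0 7/25 -24/25 0; 0 24/25 7/25 0; 0 0 0 1]
T2·T1 = [-5/13 -84/325 288/325 0; 12/13 -7/65 24/65 0; 0 24/25 7/25 0; 0 0 0 1]
det M = 1; M⁻¹ = [-5/13 12/13 0 0; -84/325 -7/65 24/25 0; 288/325 24/65 7/25 0; 0 0 0 1]
M⁻¹ · (-699/325, 153/65, -86/25)ᵀ = (3, -3, -2)ᵀ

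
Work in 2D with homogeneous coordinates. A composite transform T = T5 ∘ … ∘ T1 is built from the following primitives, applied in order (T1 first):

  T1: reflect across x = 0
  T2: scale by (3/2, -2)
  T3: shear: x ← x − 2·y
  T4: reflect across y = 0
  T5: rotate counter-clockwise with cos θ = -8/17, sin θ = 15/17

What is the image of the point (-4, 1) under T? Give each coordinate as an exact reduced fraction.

T1 reflect across x = 0: (-4, 1) → (4, 1)
T2 scale by (3/2, -2): (4, 1) → (6, -2)
T3 shear: x ← x − 2·y: (6, -2) → (10, -2)
T4 reflect across y = 0: (10, -2) → (10, 2)
T5 rotate counter-clockwise with cos θ = -8/17, sin θ = 15/17: (10, 2) → (-110/17, 134/17)

T(p) = (-110/17, 134/17)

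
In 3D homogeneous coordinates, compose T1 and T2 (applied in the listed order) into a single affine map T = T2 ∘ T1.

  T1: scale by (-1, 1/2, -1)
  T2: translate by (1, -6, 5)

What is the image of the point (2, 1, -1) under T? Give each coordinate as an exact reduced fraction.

T1 scale by (-1, 1/2, -1): (2, 1, -1) → (-2, 1/2, 1)
T2 translate by (1, -6, 5): (-2, 1/2, 1) → (-1, -11/2, 6)

T(p) = (-1, -11/2, 6)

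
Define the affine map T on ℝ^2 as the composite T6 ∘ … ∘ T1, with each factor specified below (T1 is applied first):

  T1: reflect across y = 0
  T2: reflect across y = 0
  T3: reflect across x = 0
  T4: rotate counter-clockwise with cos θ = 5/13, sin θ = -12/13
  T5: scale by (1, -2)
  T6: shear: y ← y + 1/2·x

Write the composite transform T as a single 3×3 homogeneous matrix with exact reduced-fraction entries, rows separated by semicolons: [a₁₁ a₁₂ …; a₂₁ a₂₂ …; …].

T = [-5/13 12/13 0; -53/26 -4/13 0; 0 0 1]

T1 = [1 0 0; 0 -1 0; 0 0 1]
T2·T1 = [1 0 0; 0 1 0; 0 0 1]
T3·…·T1 = [-1 0 0; 0 1 0; 0 0 1]
T4·…·T1 = [-5/13 12/13 0; 12/13 5/13 0; 0 0 1]
T5·…·T1 = [-5/13 12/13 0; -24/13 -10/13 0; 0 0 1]
T6·…·T1 = [-5/13 12/13 0; -53/26 -4/13 0; 0 0 1]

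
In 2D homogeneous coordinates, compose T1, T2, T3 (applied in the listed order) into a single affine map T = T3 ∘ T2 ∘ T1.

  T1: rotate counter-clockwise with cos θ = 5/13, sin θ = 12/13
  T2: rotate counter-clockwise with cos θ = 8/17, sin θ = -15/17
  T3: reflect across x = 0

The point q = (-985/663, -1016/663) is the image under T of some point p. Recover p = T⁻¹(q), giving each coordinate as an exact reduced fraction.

T1 = [5/13 -12/13 0; 12/13 5/13 0; 0 0 1]
T2·T1 = [220/221 -21/221 0; 21/221 220/221 0; 0 0 1]
T3·…·T1 = [-220/221 21/221 0; 21/221 220/221 0; 0 0 1]
det M = -1; M⁻¹ = [-220/221 21/221 0; 21/221 220/221 0; 0 0 1]
M⁻¹ · (-985/663, -1016/663)ᵀ = (4/3, -5/3)ᵀ

p = (4/3, -5/3)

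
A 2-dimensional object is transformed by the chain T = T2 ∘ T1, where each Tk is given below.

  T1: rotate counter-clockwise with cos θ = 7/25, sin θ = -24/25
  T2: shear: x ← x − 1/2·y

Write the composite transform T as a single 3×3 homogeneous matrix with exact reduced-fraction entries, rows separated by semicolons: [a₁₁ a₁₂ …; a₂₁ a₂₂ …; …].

T = [19/25 41/50 0; -24/25 7/25 0; 0 0 1]

T1 = [7/25 24/25 0; -24/25 7/25 0; 0 0 1]
T2·T1 = [19/25 41/50 0; -24/25 7/25 0; 0 0 1]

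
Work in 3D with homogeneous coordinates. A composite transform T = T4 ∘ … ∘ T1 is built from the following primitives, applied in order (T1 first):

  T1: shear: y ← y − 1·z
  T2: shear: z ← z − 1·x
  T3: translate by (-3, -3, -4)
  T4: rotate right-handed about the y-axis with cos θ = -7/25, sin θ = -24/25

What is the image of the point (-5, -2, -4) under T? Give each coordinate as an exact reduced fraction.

T1 shear: y ← y − 1·z: (-5, -2, -4) → (-5, 2, -4)
T2 shear: z ← z − 1·x: (-5, 2, -4) → (-5, 2, 1)
T3 translate by (-3, -3, -4): (-5, 2, 1) → (-8, -1, -3)
T4 rotate right-handed about the y-axis with cos θ = -7/25, sin θ = -24/25: (-8, -1, -3) → (128/25, -1, -171/25)

T(p) = (128/25, -1, -171/25)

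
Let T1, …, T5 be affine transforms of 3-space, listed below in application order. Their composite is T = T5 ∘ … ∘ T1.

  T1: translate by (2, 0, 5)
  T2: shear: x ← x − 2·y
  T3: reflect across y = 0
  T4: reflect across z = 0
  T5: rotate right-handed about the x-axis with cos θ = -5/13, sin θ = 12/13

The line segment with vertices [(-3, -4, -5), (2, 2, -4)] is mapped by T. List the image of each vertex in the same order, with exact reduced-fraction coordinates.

image vertices: (7, -20/13, 48/13), (0, 22/13, -19/13)

T1 translate by (2, 0, 5): (-3, -4, -5) → (-1, -4, 0); (2, 2, -4) → (4, 2, 1)
T2 shear: x ← x − 2·y: (-1, -4, 0) → (7, -4, 0); (4, 2, 1) → (0, 2, 1)
T3 reflect across y = 0: (7, -4, 0) → (7, 4, 0); (0, 2, 1) → (0, -2, 1)
T4 reflect across z = 0: (7, 4, 0) → (7, 4, 0); (0, -2, 1) → (0, -2, -1)
T5 rotate right-handed about the x-axis with cos θ = -5/13, sin θ = 12/13: (7, 4, 0) → (7, -20/13, 48/13); (0, -2, -1) → (0, 22/13, -19/13)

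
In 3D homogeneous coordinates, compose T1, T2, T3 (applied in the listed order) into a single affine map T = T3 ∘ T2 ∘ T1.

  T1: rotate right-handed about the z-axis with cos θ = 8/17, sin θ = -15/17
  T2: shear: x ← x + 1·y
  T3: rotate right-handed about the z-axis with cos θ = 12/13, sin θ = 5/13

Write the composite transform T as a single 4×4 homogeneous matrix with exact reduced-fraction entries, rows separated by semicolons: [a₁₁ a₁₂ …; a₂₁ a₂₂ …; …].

T1 = [8/17 15/17 0 0; -15/17 8/17 0 0; 0 0 1 0; 0 0 0 1]
T2·T1 = [-7/17 23/17 0 0; -15/17 8/17 0 0; 0 0 1 0; 0 0 0 1]
T3·…·T1 = [-9/221 236/221 0 0; -215/221 211/221 0 0; 0 0 1 0; 0 0 0 1]

T = [-9/221 236/221 0 0; -215/221 211/221 0 0; 0 0 1 0; 0 0 0 1]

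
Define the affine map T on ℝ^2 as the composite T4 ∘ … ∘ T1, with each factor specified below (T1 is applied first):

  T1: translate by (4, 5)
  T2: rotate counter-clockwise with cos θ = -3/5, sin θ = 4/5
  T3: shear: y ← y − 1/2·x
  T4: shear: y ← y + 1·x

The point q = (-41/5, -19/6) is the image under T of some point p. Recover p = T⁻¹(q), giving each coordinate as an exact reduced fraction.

p = (5/3, 1)

T1 = [1 0 4; 0 1 5; 0 0 1]
T2·T1 = [-3/5 -4/5 -32/5; 4/5 -3/5 1/5; 0 0 1]
T3·…·T1 = [-3/5 -4/5 -32/5; 11/10 -1/5 17/5; 0 0 1]
T4·…·T1 = [-3/5 -4/5 -32/5; 1/2 -1 -3; 0 0 1]
det M = 1; M⁻¹ = [-1 4/5 -4; -1/2 -3/5 -5; 0 0 1]
M⁻¹ · (-41/5, -19/6)ᵀ = (5/3, 1)ᵀ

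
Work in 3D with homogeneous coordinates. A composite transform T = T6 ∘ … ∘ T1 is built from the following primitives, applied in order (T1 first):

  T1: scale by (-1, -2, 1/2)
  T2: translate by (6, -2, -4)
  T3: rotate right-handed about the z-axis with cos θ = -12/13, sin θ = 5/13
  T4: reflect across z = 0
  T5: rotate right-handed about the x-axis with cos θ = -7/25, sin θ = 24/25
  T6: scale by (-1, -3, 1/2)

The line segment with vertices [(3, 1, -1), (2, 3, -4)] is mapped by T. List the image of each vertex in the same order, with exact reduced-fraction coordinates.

image vertices: (16/13, 1107/65, 441/260), (8/13, 8052/325, 1119/325)

T1 scale by (-1, -2, 1/2): (3, 1, -1) → (-3, -2, -1/2); (2, 3, -4) → (-2, -6, -2)
T2 translate by (6, -2, -4): (-3, -2, -1/2) → (3, -4, -9/2); (-2, -6, -2) → (4, -8, -6)
T3 rotate right-handed about the z-axis with cos θ = -12/13, sin θ = 5/13: (3, -4, -9/2) → (-16/13, 63/13, -9/2); (4, -8, -6) → (-8/13, 116/13, -6)
T4 reflect across z = 0: (-16/13, 63/13, -9/2) → (-16/13, 63/13, 9/2); (-8/13, 116/13, -6) → (-8/13, 116/13, 6)
T5 rotate right-handed about the x-axis with cos θ = -7/25, sin θ = 24/25: (-16/13, 63/13, 9/2) → (-16/13, -369/65, 441/130); (-8/13, 116/13, 6) → (-8/13, -2684/325, 2238/325)
T6 scale by (-1, -3, 1/2): (-16/13, -369/65, 441/130) → (16/13, 1107/65, 441/260); (-8/13, -2684/325, 2238/325) → (8/13, 8052/325, 1119/325)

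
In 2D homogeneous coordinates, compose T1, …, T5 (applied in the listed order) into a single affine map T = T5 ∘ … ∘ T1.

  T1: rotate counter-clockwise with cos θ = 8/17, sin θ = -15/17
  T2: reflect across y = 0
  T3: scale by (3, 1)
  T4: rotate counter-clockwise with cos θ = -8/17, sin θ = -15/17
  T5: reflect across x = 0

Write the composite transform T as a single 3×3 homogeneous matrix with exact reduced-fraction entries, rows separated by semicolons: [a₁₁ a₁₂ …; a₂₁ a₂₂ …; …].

T = [-33/289 480/289 0; -480/289 -611/289 0; 0 0 1]

T1 = [8/17 15/17 0; -15/17 8/17 0; 0 0 1]
T2·T1 = [8/17 15/17 0; 15/17 -8/17 0; 0 0 1]
T3·…·T1 = [24/17 45/17 0; 15/17 -8/17 0; 0 0 1]
T4·…·T1 = [33/289 -480/289 0; -480/289 -611/289 0; 0 0 1]
T5·…·T1 = [-33/289 480/289 0; -480/289 -611/289 0; 0 0 1]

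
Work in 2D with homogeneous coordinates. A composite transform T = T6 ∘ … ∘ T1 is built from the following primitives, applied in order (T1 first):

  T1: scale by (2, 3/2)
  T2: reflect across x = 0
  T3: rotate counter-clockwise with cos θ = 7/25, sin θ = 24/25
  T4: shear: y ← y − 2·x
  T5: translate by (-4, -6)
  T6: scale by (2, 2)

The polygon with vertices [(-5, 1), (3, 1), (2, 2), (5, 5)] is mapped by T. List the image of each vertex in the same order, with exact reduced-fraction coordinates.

image vertices: (-132/25, 13/5), (-356/25, -51/5), (-16, -2), (-28, 13)

T1 scale by (2, 3/2): (-5, 1) → (-10, 3/2); (3, 1) → (6, 3/2); (2, 2) → (4, 3); (5, 5) → (10, 15/2)
T2 reflect across x = 0: (-10, 3/2) → (10, 3/2); (6, 3/2) → (-6, 3/2); (4, 3) → (-4, 3); (10, 15/2) → (-10, 15/2)
T3 rotate counter-clockwise with cos θ = 7/25, sin θ = 24/25: (10, 3/2) → (34/25, 501/50); (-6, 3/2) → (-78/25, -267/50); (-4, 3) → (-4, -3); (-10, 15/2) → (-10, -15/2)
T4 shear: y ← y − 2·x: (34/25, 501/50) → (34/25, 73/10); (-78/25, -267/50) → (-78/25, 9/10); (-4, -3) → (-4, 5); (-10, -15/2) → (-10, 25/2)
T5 translate by (-4, -6): (34/25, 73/10) → (-66/25, 13/10); (-78/25, 9/10) → (-178/25, -51/10); (-4, 5) → (-8, -1); (-10, 25/2) → (-14, 13/2)
T6 scale by (2, 2): (-66/25, 13/10) → (-132/25, 13/5); (-178/25, -51/10) → (-356/25, -51/5); (-8, -1) → (-16, -2); (-14, 13/2) → (-28, 13)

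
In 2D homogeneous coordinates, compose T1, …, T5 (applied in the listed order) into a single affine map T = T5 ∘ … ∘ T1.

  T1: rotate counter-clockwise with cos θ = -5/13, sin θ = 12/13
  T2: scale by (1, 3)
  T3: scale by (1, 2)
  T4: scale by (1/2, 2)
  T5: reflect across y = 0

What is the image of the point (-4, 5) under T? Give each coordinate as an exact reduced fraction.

T1 rotate counter-clockwise with cos θ = -5/13, sin θ = 12/13: (-4, 5) → (-40/13, -73/13)
T2 scale by (1, 3): (-40/13, -73/13) → (-40/13, -219/13)
T3 scale by (1, 2): (-40/13, -219/13) → (-40/13, -438/13)
T4 scale by (1/2, 2): (-40/13, -438/13) → (-20/13, -876/13)
T5 reflect across y = 0: (-20/13, -876/13) → (-20/13, 876/13)

T(p) = (-20/13, 876/13)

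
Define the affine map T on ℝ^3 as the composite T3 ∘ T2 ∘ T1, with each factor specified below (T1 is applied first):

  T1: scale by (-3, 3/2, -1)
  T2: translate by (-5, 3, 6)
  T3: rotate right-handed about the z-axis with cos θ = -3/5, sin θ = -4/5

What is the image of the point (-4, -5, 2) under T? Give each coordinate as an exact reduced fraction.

T1 scale by (-3, 3/2, -1): (-4, -5, 2) → (12, -15/2, -2)
T2 translate by (-5, 3, 6): (12, -15/2, -2) → (7, -9/2, 4)
T3 rotate right-handed about the z-axis with cos θ = -3/5, sin θ = -4/5: (7, -9/2, 4) → (-39/5, -29/10, 4)

T(p) = (-39/5, -29/10, 4)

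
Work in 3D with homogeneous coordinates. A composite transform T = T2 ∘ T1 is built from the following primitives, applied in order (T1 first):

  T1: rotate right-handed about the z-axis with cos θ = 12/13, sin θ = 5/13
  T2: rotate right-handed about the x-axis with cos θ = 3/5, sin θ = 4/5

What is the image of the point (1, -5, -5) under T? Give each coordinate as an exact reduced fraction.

T(p) = (37/13, 19/13, -83/13)

T1 rotate right-handed about the z-axis with cos θ = 12/13, sin θ = 5/13: (1, -5, -5) → (37/13, -55/13, -5)
T2 rotate right-handed about the x-axis with cos θ = 3/5, sin θ = 4/5: (37/13, -55/13, -5) → (37/13, 19/13, -83/13)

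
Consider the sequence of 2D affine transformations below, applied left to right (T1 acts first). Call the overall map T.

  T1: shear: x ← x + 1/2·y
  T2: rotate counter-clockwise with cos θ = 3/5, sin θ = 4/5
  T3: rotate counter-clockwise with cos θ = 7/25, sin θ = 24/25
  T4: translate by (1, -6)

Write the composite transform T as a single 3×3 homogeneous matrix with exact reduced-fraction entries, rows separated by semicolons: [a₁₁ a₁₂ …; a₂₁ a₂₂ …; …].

T = [-3/5 -11/10 1; 4/5 -1/5 -6; 0 0 1]

T1 = [1 1/2 0; 0 1 0; 0 0 1]
T2·T1 = [3/5 -1/2 0; 4/5 1 0; 0 0 1]
T3·…·T1 = [-3/5 -11/10 0; 4/5 -1/5 0; 0 0 1]
T4·…·T1 = [-3/5 -11/10 1; 4/5 -1/5 -6; 0 0 1]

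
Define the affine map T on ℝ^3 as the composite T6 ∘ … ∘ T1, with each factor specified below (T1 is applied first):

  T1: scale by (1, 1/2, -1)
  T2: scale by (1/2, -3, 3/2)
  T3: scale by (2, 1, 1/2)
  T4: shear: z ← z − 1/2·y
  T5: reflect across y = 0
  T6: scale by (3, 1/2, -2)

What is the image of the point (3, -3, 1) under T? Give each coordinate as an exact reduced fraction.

T1 scale by (1, 1/2, -1): (3, -3, 1) → (3, -3/2, -1)
T2 scale by (1/2, -3, 3/2): (3, -3/2, -1) → (3/2, 9/2, -3/2)
T3 scale by (2, 1, 1/2): (3/2, 9/2, -3/2) → (3, 9/2, -3/4)
T4 shear: z ← z − 1/2·y: (3, 9/2, -3/4) → (3, 9/2, -3)
T5 reflect across y = 0: (3, 9/2, -3) → (3, -9/2, -3)
T6 scale by (3, 1/2, -2): (3, -9/2, -3) → (9, -9/4, 6)

T(p) = (9, -9/4, 6)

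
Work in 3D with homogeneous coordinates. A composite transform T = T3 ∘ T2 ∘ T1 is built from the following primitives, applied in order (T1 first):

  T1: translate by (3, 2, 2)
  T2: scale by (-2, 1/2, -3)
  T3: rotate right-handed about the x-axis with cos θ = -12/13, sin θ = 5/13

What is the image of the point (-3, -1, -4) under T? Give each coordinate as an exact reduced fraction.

T(p) = (0, -36/13, -139/26)

T1 translate by (3, 2, 2): (-3, -1, -4) → (0, 1, -2)
T2 scale by (-2, 1/2, -3): (0, 1, -2) → (0, 1/2, 6)
T3 rotate right-handed about the x-axis with cos θ = -12/13, sin θ = 5/13: (0, 1/2, 6) → (0, -36/13, -139/26)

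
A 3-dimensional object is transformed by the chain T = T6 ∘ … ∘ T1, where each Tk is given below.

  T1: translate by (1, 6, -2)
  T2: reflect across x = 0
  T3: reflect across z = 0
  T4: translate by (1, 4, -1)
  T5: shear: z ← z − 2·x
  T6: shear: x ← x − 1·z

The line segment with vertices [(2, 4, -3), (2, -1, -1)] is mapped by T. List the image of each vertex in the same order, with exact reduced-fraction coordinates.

T1 translate by (1, 6, -2): (2, 4, -3) → (3, 10, -5); (2, -1, -1) → (3, 5, -3)
T2 reflect across x = 0: (3, 10, -5) → (-3, 10, -5); (3, 5, -3) → (-3, 5, -3)
T3 reflect across z = 0: (-3, 10, -5) → (-3, 10, 5); (-3, 5, -3) → (-3, 5, 3)
T4 translate by (1, 4, -1): (-3, 10, 5) → (-2, 14, 4); (-3, 5, 3) → (-2, 9, 2)
T5 shear: z ← z − 2·x: (-2, 14, 4) → (-2, 14, 8); (-2, 9, 2) → (-2, 9, 6)
T6 shear: x ← x − 1·z: (-2, 14, 8) → (-10, 14, 8); (-2, 9, 6) → (-8, 9, 6)

image vertices: (-10, 14, 8), (-8, 9, 6)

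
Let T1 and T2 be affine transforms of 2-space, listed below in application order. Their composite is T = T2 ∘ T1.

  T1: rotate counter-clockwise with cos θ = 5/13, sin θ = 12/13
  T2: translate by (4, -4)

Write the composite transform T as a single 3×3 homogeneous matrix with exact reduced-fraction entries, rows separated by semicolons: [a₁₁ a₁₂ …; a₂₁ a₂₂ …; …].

T1 = [5/13 -12/13 0; 12/13 5/13 0; 0 0 1]
T2·T1 = [5/13 -12/13 4; 12/13 5/13 -4; 0 0 1]

T = [5/13 -12/13 4; 12/13 5/13 -4; 0 0 1]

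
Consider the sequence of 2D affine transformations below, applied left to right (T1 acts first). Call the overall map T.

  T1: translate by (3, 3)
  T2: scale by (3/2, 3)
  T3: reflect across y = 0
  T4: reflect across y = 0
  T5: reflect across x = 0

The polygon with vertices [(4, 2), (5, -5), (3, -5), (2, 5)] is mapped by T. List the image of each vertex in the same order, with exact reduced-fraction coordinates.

T1 translate by (3, 3): (4, 2) → (7, 5); (5, -5) → (8, -2); (3, -5) → (6, -2); (2, 5) → (5, 8)
T2 scale by (3/2, 3): (7, 5) → (21/2, 15); (8, -2) → (12, -6); (6, -2) → (9, -6); (5, 8) → (15/2, 24)
T3 reflect across y = 0: (21/2, 15) → (21/2, -15); (12, -6) → (12, 6); (9, -6) → (9, 6); (15/2, 24) → (15/2, -24)
T4 reflect across y = 0: (21/2, -15) → (21/2, 15); (12, 6) → (12, -6); (9, 6) → (9, -6); (15/2, -24) → (15/2, 24)
T5 reflect across x = 0: (21/2, 15) → (-21/2, 15); (12, -6) → (-12, -6); (9, -6) → (-9, -6); (15/2, 24) → (-15/2, 24)

image vertices: (-21/2, 15), (-12, -6), (-9, -6), (-15/2, 24)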